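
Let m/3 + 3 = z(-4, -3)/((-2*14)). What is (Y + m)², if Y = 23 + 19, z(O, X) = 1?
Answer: 848241/784 ≈ 1081.9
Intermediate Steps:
m = -255/28 (m = -9 + 3*(1/(-2*14)) = -9 + 3*(1/(-28)) = -9 + 3*(1*(-1/28)) = -9 + 3*(-1/28) = -9 - 3/28 = -255/28 ≈ -9.1071)
Y = 42
(Y + m)² = (42 - 255/28)² = (921/28)² = 848241/784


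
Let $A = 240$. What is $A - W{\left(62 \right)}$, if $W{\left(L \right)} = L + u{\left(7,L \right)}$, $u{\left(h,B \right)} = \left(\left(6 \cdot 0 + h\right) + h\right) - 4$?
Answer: $168$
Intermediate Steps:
$u{\left(h,B \right)} = -4 + 2 h$ ($u{\left(h,B \right)} = \left(\left(0 + h\right) + h\right) - 4 = \left(h + h\right) - 4 = 2 h - 4 = -4 + 2 h$)
$W{\left(L \right)} = 10 + L$ ($W{\left(L \right)} = L + \left(-4 + 2 \cdot 7\right) = L + \left(-4 + 14\right) = L + 10 = 10 + L$)
$A - W{\left(62 \right)} = 240 - \left(10 + 62\right) = 240 - 72 = 168$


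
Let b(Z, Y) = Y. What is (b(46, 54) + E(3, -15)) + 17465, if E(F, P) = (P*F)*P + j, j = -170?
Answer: 18024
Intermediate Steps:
E(F, P) = -170 + F*P**2 (E(F, P) = (P*F)*P - 170 = (F*P)*P - 170 = F*P**2 - 170 = -170 + F*P**2)
(b(46, 54) + E(3, -15)) + 17465 = (54 + (-170 + 3*(-15)**2)) + 17465 = (54 + (-170 + 3*225)) + 17465 = (54 + (-170 + 675)) + 17465 = (54 + 505) + 17465 = 559 + 17465 = 18024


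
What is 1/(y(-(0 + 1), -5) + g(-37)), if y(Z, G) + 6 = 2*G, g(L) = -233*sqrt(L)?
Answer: I/(-16*I + 233*sqrt(37)) ≈ -7.9644e-6 + 0.00070549*I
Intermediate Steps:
y(Z, G) = -6 + 2*G
1/(y(-(0 + 1), -5) + g(-37)) = 1/((-6 + 2*(-5)) - 233*I*sqrt(37)) = 1/((-6 - 10) - 233*I*sqrt(37)) = 1/(-16 - 233*I*sqrt(37))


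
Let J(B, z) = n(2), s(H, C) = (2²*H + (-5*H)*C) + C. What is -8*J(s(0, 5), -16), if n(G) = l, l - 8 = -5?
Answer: -24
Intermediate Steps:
l = 3 (l = 8 - 5 = 3)
n(G) = 3
s(H, C) = C + 4*H - 5*C*H (s(H, C) = (4*H - 5*C*H) + C = C + 4*H - 5*C*H)
J(B, z) = 3
-8*J(s(0, 5), -16) = -8*3 = -24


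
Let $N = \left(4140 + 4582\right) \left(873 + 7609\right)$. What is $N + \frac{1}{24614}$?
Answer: $\frac{1820943818457}{24614} \approx 7.398 \cdot 10^{7}$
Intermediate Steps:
$N = 73980004$ ($N = 8722 \cdot 8482 = 73980004$)
$N + \frac{1}{24614} = 73980004 + \frac{1}{24614} = \frac{1820943818457}{24614}$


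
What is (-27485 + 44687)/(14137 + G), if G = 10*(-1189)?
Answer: 5734/749 ≈ 7.6555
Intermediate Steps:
G = -11890
(-27485 + 44687)/(14137 + G) = (-27485 + 44687)/(14137 - 11890) = 17202/2247 = 17202*(1/2247) = 5734/749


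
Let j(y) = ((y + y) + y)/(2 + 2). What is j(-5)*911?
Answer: -13665/4 ≈ -3416.3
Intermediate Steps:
j(y) = 3*y/4 (j(y) = (2*y + y)/4 = (3*y)*(1/4) = 3*y/4)
j(-5)*911 = ((3/4)*(-5))*911 = -15/4*911 = -13665/4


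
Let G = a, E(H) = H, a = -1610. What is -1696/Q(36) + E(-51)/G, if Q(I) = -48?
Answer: 170813/4830 ≈ 35.365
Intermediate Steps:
G = -1610
-1696/Q(36) + E(-51)/G = -1696/(-48) - 51/(-1610) = -1696*(-1/48) - 51*(-1/1610) = 106/3 + 51/1610 = 170813/4830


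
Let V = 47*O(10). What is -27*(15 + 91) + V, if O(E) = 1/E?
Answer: -28573/10 ≈ -2857.3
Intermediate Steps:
V = 47/10 ≈ 4.7000
-27*(15 + 91) + V = -27*(15 + 91) + 47/10 = -27*106 + 47/10 = -2862 + 47/10 = -28573/10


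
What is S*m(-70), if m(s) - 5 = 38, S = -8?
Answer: -344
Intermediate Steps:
m(s) = 43 (m(s) = 5 + 38 = 43)
S*m(-70) = -8*43 = -344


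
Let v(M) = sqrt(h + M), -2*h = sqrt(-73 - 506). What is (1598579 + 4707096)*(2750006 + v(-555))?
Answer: 17340644084050 + 6305675*sqrt(-2220 - 2*I*sqrt(579))/2 ≈ 1.7341e+13 - 1.4856e+8*I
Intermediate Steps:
h = -I*sqrt(579)/2 (h = -sqrt(-73 - 506)/2 = -I*sqrt(579)/2 ≈ -12.031*I)
v(M) = sqrt(M - I*sqrt(579)/2) (v(M) = sqrt(-I*sqrt(579)/2 + M) = sqrt(M - I*sqrt(579)/2))
(1598579 + 4707096)*(2750006 + v(-555)) = (1598579 + 4707096)*(2750006 + sqrt(4*(-555) - 2*I*sqrt(579))/2) = 6305675*(2750006 + sqrt(-2220 - 2*I*sqrt(579))/2) = 17340644084050 + 6305675*sqrt(-2220 - 2*I*sqrt(579))/2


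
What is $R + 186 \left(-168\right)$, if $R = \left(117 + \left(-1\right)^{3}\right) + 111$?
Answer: $-31021$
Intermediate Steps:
$R = 227$ ($R = \left(117 - 1\right) + 111 = 116 + 111 = 227$)
$R + 186 \left(-168\right) = 227 + 186 \left(-168\right) = 227 - 31248 = -31021$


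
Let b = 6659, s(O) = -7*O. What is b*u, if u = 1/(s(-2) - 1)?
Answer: 6659/13 ≈ 512.23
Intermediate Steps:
u = 1/13 (u = 1/(-7*(-2) - 1) = 1/(14 - 1) = 1/13 ≈ 0.076923)
b*u = 6659*(1/13) = 6659/13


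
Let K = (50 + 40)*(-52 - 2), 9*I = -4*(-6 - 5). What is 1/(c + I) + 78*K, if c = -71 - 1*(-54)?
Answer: -41319729/109 ≈ -3.7908e+5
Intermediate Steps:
I = 44/9 (I = (-4*(-6 - 5))/9 = (-4*(-11))/9 = (⅑)*44 = 44/9 ≈ 4.8889)
K = -4860 (K = 90*(-54) = -4860)
c = -17 (c = -71 + 54 = -17)
1/(c + I) + 78*K = 1/(-17 + 44/9) + 78*(-4860) = 1/(-109/9) - 379080 = -9/109 - 379080 = -41319729/109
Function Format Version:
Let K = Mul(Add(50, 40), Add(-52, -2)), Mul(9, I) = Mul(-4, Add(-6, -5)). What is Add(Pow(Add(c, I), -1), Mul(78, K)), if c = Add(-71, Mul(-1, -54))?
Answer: Rational(-41319729, 109) ≈ -3.7908e+5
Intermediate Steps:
I = Rational(44, 9) (I = Mul(Rational(1, 9), Mul(-4, Add(-6, -5))) = Mul(Rational(1, 9), Mul(-4, -11)) = Mul(Rational(1, 9), 44) = Rational(44, 9) ≈ 4.8889)
K = -4860 (K = Mul(90, -54) = -4860)
c = -17 (c = Add(-71, 54) = -17)
Add(Pow(Add(c, I), -1), Mul(78, K)) = Add(Pow(Add(-17, Rational(44, 9)), -1), Mul(78, -4860)) = Add(Pow(Rational(-109, 9), -1), -379080) = Add(Rational(-9, 109), -379080) = Rational(-41319729, 109)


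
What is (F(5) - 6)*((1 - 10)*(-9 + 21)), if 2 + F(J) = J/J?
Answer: 756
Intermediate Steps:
F(J) = -1 (F(J) = -2 + J/J = -2 + 1 = -1)
(F(5) - 6)*((1 - 10)*(-9 + 21)) = (-1 - 6)*((1 - 10)*(-9 + 21)) = -(-63)*12 = -7*(-108) = 756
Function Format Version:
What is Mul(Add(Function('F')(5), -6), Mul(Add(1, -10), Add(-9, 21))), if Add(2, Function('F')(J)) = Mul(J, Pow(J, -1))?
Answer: 756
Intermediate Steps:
Function('F')(J) = -1 (Function('F')(J) = Add(-2, Mul(J, Pow(J, -1))) = Add(-2, 1) = -1)
Mul(Add(Function('F')(5), -6), Mul(Add(1, -10), Add(-9, 21))) = Mul(Add(-1, -6), Mul(Add(1, -10), Add(-9, 21))) = Mul(-7, Mul(-9, 12)) = Mul(-7, -108) = 756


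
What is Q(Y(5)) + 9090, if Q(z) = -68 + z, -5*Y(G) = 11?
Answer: 45099/5 ≈ 9019.8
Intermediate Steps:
Y(G) = -11/5 (Y(G) = -⅕*11 = -11/5)
Q(Y(5)) + 9090 = (-68 - 11/5) + 9090 = -351/5 + 9090 = 45099/5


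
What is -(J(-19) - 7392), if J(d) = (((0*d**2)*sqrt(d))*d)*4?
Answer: 7392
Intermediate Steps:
J(d) = 0 (J(d) = ((0*sqrt(d))*d)*4 = (0*d)*4 = 0*4 = 0)
-(J(-19) - 7392) = -(0 - 7392) = -1*(-7392) = 7392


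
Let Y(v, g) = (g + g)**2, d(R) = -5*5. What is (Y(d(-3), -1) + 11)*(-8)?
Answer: -120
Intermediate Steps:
d(R) = -25
Y(v, g) = 4*g**2 (Y(v, g) = (2*g)**2 = 4*g**2)
(Y(d(-3), -1) + 11)*(-8) = (4*(-1)**2 + 11)*(-8) = (4*1 + 11)*(-8) = (4 + 11)*(-8) = 15*(-8) = -120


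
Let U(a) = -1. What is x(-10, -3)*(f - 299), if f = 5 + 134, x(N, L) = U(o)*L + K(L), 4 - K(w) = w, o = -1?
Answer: -1600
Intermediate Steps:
K(w) = 4 - w
x(N, L) = 4 - 2*L (x(N, L) = -L + (4 - L) = 4 - 2*L)
f = 139
x(-10, -3)*(f - 299) = (4 - 2*(-3))*(139 - 299) = (4 + 6)*(-160) = 10*(-160) = -1600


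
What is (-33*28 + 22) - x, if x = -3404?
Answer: 2502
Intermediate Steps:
(-33*28 + 22) - x = (-33*28 + 22) - 1*(-3404) = (-924 + 22) + 3404 = -902 + 3404 = 2502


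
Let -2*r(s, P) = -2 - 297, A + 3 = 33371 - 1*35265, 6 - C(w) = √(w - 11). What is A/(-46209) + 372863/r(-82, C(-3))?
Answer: 34459819937/13816491 ≈ 2494.1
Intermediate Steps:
C(w) = 6 - √(-11 + w) (C(w) = 6 - √(w - 11) = 6 - √(-11 + w))
A = -1897 (A = -3 + (33371 - 1*35265) = -3 + (33371 - 35265) = -3 - 1894 = -1897)
r(s, P) = 299/2 (r(s, P) = -(-2 - 297)/2 = -½*(-299) = 299/2)
A/(-46209) + 372863/r(-82, C(-3)) = -1897/(-46209) + 372863/(299/2) = -1897*(-1/46209) + 372863*(2/299) = 1897/46209 + 745726/299 = 34459819937/13816491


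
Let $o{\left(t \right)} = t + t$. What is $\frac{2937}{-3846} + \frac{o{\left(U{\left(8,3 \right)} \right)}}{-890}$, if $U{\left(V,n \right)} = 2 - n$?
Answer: $- \frac{434373}{570490} \approx -0.7614$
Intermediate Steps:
$o{\left(t \right)} = 2 t$
$\frac{2937}{-3846} + \frac{o{\left(U{\left(8,3 \right)} \right)}}{-890} = \frac{2937}{-3846} + \frac{2 \left(2 - 3\right)}{-890} = 2937 \left(- \frac{1}{3846}\right) + 2 \left(2 - 3\right) \left(- \frac{1}{890}\right) = - \frac{979}{1282} + 2 \left(-1\right) \left(- \frac{1}{890}\right) = - \frac{979}{1282} - - \frac{1}{445} = - \frac{979}{1282} + \frac{1}{445} = - \frac{434373}{570490}$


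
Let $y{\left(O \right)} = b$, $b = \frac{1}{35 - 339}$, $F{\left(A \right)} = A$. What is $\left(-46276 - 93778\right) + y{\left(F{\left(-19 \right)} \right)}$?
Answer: $- \frac{42576417}{304} \approx -1.4005 \cdot 10^{5}$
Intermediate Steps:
$b = - \frac{1}{304}$ ($b = \frac{1}{-304} = - \frac{1}{304} \approx -0.0032895$)
$y{\left(O \right)} = - \frac{1}{304}$
$\left(-46276 - 93778\right) + y{\left(F{\left(-19 \right)} \right)} = \left(-46276 - 93778\right) - \frac{1}{304} = -140054 - \frac{1}{304} = - \frac{42576417}{304}$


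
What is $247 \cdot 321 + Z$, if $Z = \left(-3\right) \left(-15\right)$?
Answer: $79332$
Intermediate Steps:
$Z = 45$
$247 \cdot 321 + Z = 247 \cdot 321 + 45 = 79287 + 45 = 79332$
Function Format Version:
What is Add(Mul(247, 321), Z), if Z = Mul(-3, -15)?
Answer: 79332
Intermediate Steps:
Z = 45
Add(Mul(247, 321), Z) = Add(Mul(247, 321), 45) = Add(79287, 45) = 79332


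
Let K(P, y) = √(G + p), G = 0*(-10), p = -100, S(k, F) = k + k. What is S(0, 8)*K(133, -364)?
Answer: 0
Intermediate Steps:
S(k, F) = 2*k
G = 0
K(P, y) = 10*I (K(P, y) = √(0 - 100) = √(-100) = 10*I)
S(0, 8)*K(133, -364) = (2*0)*(10*I) = 0*(10*I) = 0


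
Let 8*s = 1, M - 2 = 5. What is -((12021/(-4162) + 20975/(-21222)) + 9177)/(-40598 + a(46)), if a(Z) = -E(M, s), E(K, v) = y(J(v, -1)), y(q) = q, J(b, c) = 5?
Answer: 202556241004/896574779073 ≈ 0.22592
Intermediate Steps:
M = 7 (M = 2 + 5 = 7)
s = ⅛ (s = (⅛)*1 = ⅛ ≈ 0.12500)
E(K, v) = 5
a(Z) = -5 (a(Z) = -1*5 = -5)
-((12021/(-4162) + 20975/(-21222)) + 9177)/(-40598 + a(46)) = -((12021/(-4162) + 20975/(-21222)) + 9177)/(-40598 - 5) = -((12021*(-1/4162) + 20975*(-1/21222)) + 9177)/(-40603) = -((-12021/4162 - 20975/21222) + 9177)*(-1)/40603 = -(-85601903/22081491 + 9177)*(-1)/40603 = -202556241004*(-1)/(22081491*40603) = -1*(-202556241004/896574779073) = 202556241004/896574779073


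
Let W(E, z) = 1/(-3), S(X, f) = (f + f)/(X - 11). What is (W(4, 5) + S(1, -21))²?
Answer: 3364/225 ≈ 14.951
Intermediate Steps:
S(X, f) = 2*f/(-11 + X) (S(X, f) = (2*f)/(-11 + X) = 2*f/(-11 + X))
W(E, z) = -⅓
(W(4, 5) + S(1, -21))² = (-⅓ + 2*(-21)/(-11 + 1))² = (-⅓ + 2*(-21)/(-10))² = (-⅓ + 2*(-21)*(-⅒))² = (-⅓ + 21/5)² = (58/15)² = 3364/225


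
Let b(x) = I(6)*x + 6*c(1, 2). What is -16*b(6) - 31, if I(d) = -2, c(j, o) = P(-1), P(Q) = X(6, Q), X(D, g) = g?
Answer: 257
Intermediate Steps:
P(Q) = Q
c(j, o) = -1
b(x) = -6 - 2*x (b(x) = -2*x + 6*(-1) = -2*x - 6 = -6 - 2*x)
-16*b(6) - 31 = -16*(-6 - 2*6) - 31 = -16*(-6 - 12) - 31 = -16*(-18) - 31 = 288 - 31 = 257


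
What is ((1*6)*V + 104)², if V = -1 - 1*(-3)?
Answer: 13456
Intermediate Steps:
V = 2 (V = -1 + 3 = 2)
((1*6)*V + 104)² = ((1*6)*2 + 104)² = (6*2 + 104)² = (12 + 104)² = 116² = 13456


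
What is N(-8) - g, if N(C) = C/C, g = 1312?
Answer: -1311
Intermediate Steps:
N(C) = 1
N(-8) - g = 1 - 1*1312 = 1 - 1312 = -1311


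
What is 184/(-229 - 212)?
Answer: -184/441 ≈ -0.41723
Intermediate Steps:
184/(-229 - 212) = 184/(-441) = 184*(-1/441) = -184/441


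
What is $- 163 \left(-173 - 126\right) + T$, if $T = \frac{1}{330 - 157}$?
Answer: $\frac{8431502}{173} \approx 48737.0$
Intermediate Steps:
$T = \frac{1}{173} \approx 0.0057803$
$- 163 \left(-173 - 126\right) + T = - 163 \left(-173 - 126\right) + \frac{1}{173} = \left(-163\right) \left(-299\right) + \frac{1}{173} = 48737 + \frac{1}{173} = \frac{8431502}{173}$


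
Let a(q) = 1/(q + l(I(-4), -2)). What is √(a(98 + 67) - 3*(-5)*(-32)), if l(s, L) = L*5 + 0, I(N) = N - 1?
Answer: I*√11531845/155 ≈ 21.909*I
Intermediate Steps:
I(N) = -1 + N
l(s, L) = 5*L (l(s, L) = 5*L + 0 = 5*L)
a(q) = 1/(-10 + q) (a(q) = 1/(q + 5*(-2)) = 1/(q - 10) = 1/(-10 + q))
√(a(98 + 67) - 3*(-5)*(-32)) = √(1/(-10 + (98 + 67)) - 3*(-5)*(-32)) = √(1/(-10 + 165) + 15*(-32)) = √(1/155 - 480) = √(-74399/155) = I*√11531845/155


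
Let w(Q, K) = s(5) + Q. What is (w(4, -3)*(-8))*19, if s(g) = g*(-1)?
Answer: 152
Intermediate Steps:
s(g) = -g
w(Q, K) = -5 + Q (w(Q, K) = -1*5 + Q = -5 + Q)
(w(4, -3)*(-8))*19 = ((-5 + 4)*(-8))*19 = -1*(-8)*19 = 8*19 = 152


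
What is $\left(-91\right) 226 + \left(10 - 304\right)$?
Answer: $-20860$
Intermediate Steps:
$\left(-91\right) 226 + \left(10 - 304\right) = -20566 + \left(10 - 304\right) = -20566 - 294 = -20860$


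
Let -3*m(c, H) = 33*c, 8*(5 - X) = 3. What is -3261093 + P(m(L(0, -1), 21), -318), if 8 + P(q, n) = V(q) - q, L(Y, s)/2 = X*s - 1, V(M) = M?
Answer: -3261101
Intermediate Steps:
X = 37/8 (X = 5 - 1/8*3 = 5 - 3/8 = 37/8 ≈ 4.6250)
L(Y, s) = -2 + 37*s/4 (L(Y, s) = 2*(37*s/8 - 1) = 2*(-1 + 37*s/8) = -2 + 37*s/4)
m(c, H) = -11*c
P(q, n) = -8 (P(q, n) = -8 + (q - q) = -8 + 0 = -8)
-3261093 + P(m(L(0, -1), 21), -318) = -3261093 - 8 = -3261101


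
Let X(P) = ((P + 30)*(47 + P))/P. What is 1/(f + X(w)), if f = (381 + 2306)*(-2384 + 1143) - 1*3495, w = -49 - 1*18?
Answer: -67/223650894 ≈ -2.9957e-7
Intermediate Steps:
w = -67 (w = -49 - 18 = -67)
X(P) = (30 + P)*(47 + P)/P (X(P) = ((30 + P)*(47 + P))/P = (30 + P)*(47 + P)/P)
f = -3338062 (f = 2687*(-1241) - 3495 = -3334567 - 3495 = -3338062)
1/(f + X(w)) = 1/(-3338062 + (77 - 67 + 1410/(-67))) = 1/(-3338062 + (77 - 67 + 1410*(-1/67))) = 1/(-3338062 + (77 - 67 - 1410/67)) = 1/(-3338062 - 740/67) = 1/(-223650894/67) = -67/223650894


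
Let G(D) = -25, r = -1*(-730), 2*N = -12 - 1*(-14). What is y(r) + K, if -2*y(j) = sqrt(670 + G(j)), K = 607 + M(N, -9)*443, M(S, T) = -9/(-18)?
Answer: 1657/2 - sqrt(645)/2 ≈ 815.80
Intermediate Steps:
N = 1 (N = (-12 - 1*(-14))/2 = (-12 + 14)/2 = (1/2)*2 = 1)
r = 730
M(S, T) = 1/2 (M(S, T) = -9*(-1/18) = 1/2)
K = 1657/2 (K = 607 + (1/2)*443 = 607 + 443/2 = 1657/2 ≈ 828.50)
y(j) = -sqrt(645)/2 (y(j) = -sqrt(670 - 25)/2 = -sqrt(645)/2)
y(r) + K = -sqrt(645)/2 + 1657/2 = 1657/2 - sqrt(645)/2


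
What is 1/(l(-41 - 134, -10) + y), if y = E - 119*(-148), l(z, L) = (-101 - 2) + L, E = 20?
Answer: 1/17519 ≈ 5.7081e-5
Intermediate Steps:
l(z, L) = -103 + L
y = 17632 (y = 20 - 119*(-148) = 20 + 17612 = 17632)
1/(l(-41 - 134, -10) + y) = 1/((-103 - 10) + 17632) = 1/(-113 + 17632) = 1/17519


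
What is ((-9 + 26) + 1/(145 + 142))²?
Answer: 23814400/82369 ≈ 289.12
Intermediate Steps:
((-9 + 26) + 1/(145 + 142))² = (17 + 1/287)² = (4880/287)² = 23814400/82369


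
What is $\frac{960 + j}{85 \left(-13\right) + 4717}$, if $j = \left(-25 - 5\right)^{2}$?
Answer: $\frac{155}{301} \approx 0.51495$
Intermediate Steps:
$j = 900$ ($j = \left(-30\right)^{2} = 900$)
$\frac{960 + j}{85 \left(-13\right) + 4717} = \frac{960 + 900}{85 \left(-13\right) + 4717} = \frac{1860}{-1105 + 4717} = \frac{1860}{3612} = 1860 \cdot \frac{1}{3612} = \frac{155}{301}$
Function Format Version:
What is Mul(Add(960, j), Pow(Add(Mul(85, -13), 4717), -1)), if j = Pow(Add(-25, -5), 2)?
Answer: Rational(155, 301) ≈ 0.51495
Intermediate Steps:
j = 900 (j = Pow(-30, 2) = 900)
Mul(Add(960, j), Pow(Add(Mul(85, -13), 4717), -1)) = Mul(Add(960, 900), Pow(Add(Mul(85, -13), 4717), -1)) = Mul(1860, Pow(Add(-1105, 4717), -1)) = Mul(1860, Pow(3612, -1)) = Mul(1860, Rational(1, 3612)) = Rational(155, 301)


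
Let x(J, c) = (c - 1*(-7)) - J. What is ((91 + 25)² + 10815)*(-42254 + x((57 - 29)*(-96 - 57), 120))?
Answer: -918487453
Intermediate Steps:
x(J, c) = 7 + c - J (x(J, c) = (c + 7) - J = (7 + c) - J = 7 + c - J)
((91 + 25)² + 10815)*(-42254 + x((57 - 29)*(-96 - 57), 120)) = ((91 + 25)² + 10815)*(-42254 + (7 + 120 - (57 - 29)*(-96 - 57))) = (116² + 10815)*(-42254 + (7 + 120 - 28*(-153))) = (13456 + 10815)*(-42254 + (7 + 120 - 1*(-4284))) = 24271*(-42254 + (7 + 120 + 4284)) = 24271*(-42254 + 4411) = 24271*(-37843) = -918487453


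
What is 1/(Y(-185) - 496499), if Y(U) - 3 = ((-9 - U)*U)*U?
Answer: 1/5527104 ≈ 1.8093e-7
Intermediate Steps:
Y(U) = 3 + U**2*(-9 - U) (Y(U) = 3 + ((-9 - U)*U)*U = 3 + (U*(-9 - U))*U = 3 + U**2*(-9 - U))
1/(Y(-185) - 496499) = 1/((3 - 1*(-185)**3 - 9*(-185)**2) - 496499) = 1/((3 - 1*(-6331625) - 9*34225) - 496499) = 1/((3 + 6331625 - 308025) - 496499) = 1/(6023603 - 496499) = 1/5527104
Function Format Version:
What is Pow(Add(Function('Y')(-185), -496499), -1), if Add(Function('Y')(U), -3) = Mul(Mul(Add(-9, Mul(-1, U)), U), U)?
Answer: Rational(1, 5527104) ≈ 1.8093e-7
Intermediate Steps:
Function('Y')(U) = Add(3, Mul(Pow(U, 2), Add(-9, Mul(-1, U)))) (Function('Y')(U) = Add(3, Mul(Mul(Add(-9, Mul(-1, U)), U), U)) = Add(3, Mul(Mul(U, Add(-9, Mul(-1, U))), U)) = Add(3, Mul(Pow(U, 2), Add(-9, Mul(-1, U)))))
Pow(Add(Function('Y')(-185), -496499), -1) = Pow(Add(Add(3, Mul(-1, Pow(-185, 3)), Mul(-9, Pow(-185, 2))), -496499), -1) = Pow(Add(Add(3, Mul(-1, -6331625), Mul(-9, 34225)), -496499), -1) = Pow(Add(Add(3, 6331625, -308025), -496499), -1) = Pow(Add(6023603, -496499), -1) = Pow(5527104, -1) = Rational(1, 5527104)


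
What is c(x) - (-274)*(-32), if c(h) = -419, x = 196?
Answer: -9187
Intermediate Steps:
c(x) - (-274)*(-32) = -419 - (-274)*(-32) = -419 - 1*8768 = -419 - 8768 = -9187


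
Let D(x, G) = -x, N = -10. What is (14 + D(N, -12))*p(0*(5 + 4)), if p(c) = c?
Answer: 0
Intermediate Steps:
(14 + D(N, -12))*p(0*(5 + 4)) = (14 - 1*(-10))*(0*(5 + 4)) = (14 + 10)*(0*9) = 24*0 = 0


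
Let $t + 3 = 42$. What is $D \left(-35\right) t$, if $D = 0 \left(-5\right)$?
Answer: $0$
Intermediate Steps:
$t = 39$ ($t = -3 + 42 = 39$)
$D = 0$
$D \left(-35\right) t = 0 \left(-35\right) 39 = 0 \cdot 39 = 0$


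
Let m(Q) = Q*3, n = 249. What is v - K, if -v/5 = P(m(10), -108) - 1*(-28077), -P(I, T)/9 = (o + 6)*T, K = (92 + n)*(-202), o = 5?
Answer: -124963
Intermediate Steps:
K = -68882 (K = (92 + 249)*(-202) = 341*(-202) = -68882)
m(Q) = 3*Q
P(I, T) = -99*T (P(I, T) = -9*(5 + 6)*T = -99*T)
v = -193845 (v = -5*(-99*(-108) - 1*(-28077)) = -5*(10692 + 28077) = -5*38769 = -193845)
v - K = -193845 - 1*(-68882) = -193845 + 68882 = -124963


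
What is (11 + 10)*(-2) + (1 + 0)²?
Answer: -41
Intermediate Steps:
(11 + 10)*(-2) + (1 + 0)² = 21*(-2) + 1² = -42 + 1 = -41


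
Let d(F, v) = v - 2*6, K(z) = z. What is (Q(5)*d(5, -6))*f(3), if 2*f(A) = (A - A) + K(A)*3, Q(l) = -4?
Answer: 324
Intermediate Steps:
d(F, v) = -12 + v (d(F, v) = v - 12 = -12 + v)
f(A) = 3*A/2 (f(A) = ((A - A) + A*3)/2 = (0 + 3*A)/2 = (3*A)/2 = 3*A/2)
(Q(5)*d(5, -6))*f(3) = (-4*(-12 - 6))*((3/2)*3) = -4*(-18)*(9/2) = 72*(9/2) = 324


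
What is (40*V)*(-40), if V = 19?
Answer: -30400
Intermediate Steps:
(40*V)*(-40) = (40*19)*(-40) = 760*(-40) = -30400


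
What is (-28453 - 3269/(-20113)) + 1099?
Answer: -550167733/20113 ≈ -27354.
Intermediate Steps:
(-28453 - 3269/(-20113)) + 1099 = (-28453 - 3269*(-1/20113)) + 1099 = (-28453 + 3269/20113) + 1099 = -572271920/20113 + 1099 = -550167733/20113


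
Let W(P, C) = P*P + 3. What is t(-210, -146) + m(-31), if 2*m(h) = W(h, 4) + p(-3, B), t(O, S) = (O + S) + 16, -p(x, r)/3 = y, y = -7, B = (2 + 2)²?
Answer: 305/2 ≈ 152.50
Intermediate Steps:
B = 16 (B = 4² = 16)
p(x, r) = 21 (p(x, r) = -3*(-7) = 21)
W(P, C) = 3 + P² (W(P, C) = P² + 3 = 3 + P²)
t(O, S) = 16 + O + S
m(h) = 12 + h²/2 (m(h) = ((3 + h²) + 21)/2 = (24 + h²)/2 = 12 + h²/2)
t(-210, -146) + m(-31) = (16 - 210 - 146) + (12 + (½)*(-31)²) = -340 + (12 + (½)*961) = -340 + (12 + 961/2) = -340 + 985/2 = 305/2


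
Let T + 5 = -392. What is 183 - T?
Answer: 580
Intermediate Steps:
T = -397 (T = -5 - 392 = -397)
183 - T = 183 - 1*(-397) = 183 + 397 = 580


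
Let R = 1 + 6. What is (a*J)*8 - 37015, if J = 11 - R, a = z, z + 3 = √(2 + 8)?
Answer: -37111 + 32*√10 ≈ -37010.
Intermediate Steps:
z = -3 + √10 (z = -3 + √(2 + 8) = -3 + √10 ≈ 0.16228)
R = 7
a = -3 + √10 ≈ 0.16228
J = 4 (J = 11 - 1*7 = 11 - 7 = 4)
(a*J)*8 - 37015 = ((-3 + √10)*4)*8 - 37015 = (-12 + 4*√10)*8 - 37015 = (-96 + 32*√10) - 37015 = -37111 + 32*√10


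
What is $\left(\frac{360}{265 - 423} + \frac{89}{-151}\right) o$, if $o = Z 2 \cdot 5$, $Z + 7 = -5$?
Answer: $\frac{4105320}{11929} \approx 344.15$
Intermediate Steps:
$Z = -12$ ($Z = -7 - 5 = -12$)
$o = -120$ ($o = \left(-12\right) 2 \cdot 5 = \left(-24\right) 5 = -120$)
$\left(\frac{360}{265 - 423} + \frac{89}{-151}\right) o = \left(\frac{360}{265 - 423} + \frac{89}{-151}\right) \left(-120\right) = \left(\frac{360}{265 - 423} + 89 \left(- \frac{1}{151}\right)\right) \left(-120\right) = \left(\frac{360}{-158} - \frac{89}{151}\right) \left(-120\right) = \left(360 \left(- \frac{1}{158}\right) - \frac{89}{151}\right) \left(-120\right) = \left(- \frac{180}{79} - \frac{89}{151}\right) \left(-120\right) = \left(- \frac{34211}{11929}\right) \left(-120\right) = \frac{4105320}{11929}$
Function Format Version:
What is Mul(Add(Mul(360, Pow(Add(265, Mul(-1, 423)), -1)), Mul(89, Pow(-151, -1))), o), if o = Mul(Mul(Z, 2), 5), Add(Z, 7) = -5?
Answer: Rational(4105320, 11929) ≈ 344.15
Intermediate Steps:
Z = -12 (Z = Add(-7, -5) = -12)
o = -120 (o = Mul(Mul(-12, 2), 5) = Mul(-24, 5) = -120)
Mul(Add(Mul(360, Pow(Add(265, Mul(-1, 423)), -1)), Mul(89, Pow(-151, -1))), o) = Mul(Add(Mul(360, Pow(Add(265, Mul(-1, 423)), -1)), Mul(89, Pow(-151, -1))), -120) = Mul(Add(Mul(360, Pow(Add(265, -423), -1)), Mul(89, Rational(-1, 151))), -120) = Mul(Add(Mul(360, Pow(-158, -1)), Rational(-89, 151)), -120) = Mul(Add(Mul(360, Rational(-1, 158)), Rational(-89, 151)), -120) = Mul(Add(Rational(-180, 79), Rational(-89, 151)), -120) = Mul(Rational(-34211, 11929), -120) = Rational(4105320, 11929)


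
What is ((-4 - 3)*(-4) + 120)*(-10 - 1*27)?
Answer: -5476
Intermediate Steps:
((-4 - 3)*(-4) + 120)*(-10 - 1*27) = (-7*(-4) + 120)*(-10 - 27) = (28 + 120)*(-37) = 148*(-37) = -5476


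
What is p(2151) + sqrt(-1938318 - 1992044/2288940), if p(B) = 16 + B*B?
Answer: 4626817 + I*sqrt(634708125946056135)/572235 ≈ 4.6268e+6 + 1392.2*I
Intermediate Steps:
p(B) = 16 + B**2
p(2151) + sqrt(-1938318 - 1992044/2288940) = (16 + 2151**2) + sqrt(-1938318 - 1992044/2288940) = (16 + 4626801) + sqrt(-1938318 - 1992044*1/2288940) = 4626817 + sqrt(-1938318 - 498011/572235) = 4626817 + sqrt(-1109173898741/572235) = 4626817 + I*sqrt(634708125946056135)/572235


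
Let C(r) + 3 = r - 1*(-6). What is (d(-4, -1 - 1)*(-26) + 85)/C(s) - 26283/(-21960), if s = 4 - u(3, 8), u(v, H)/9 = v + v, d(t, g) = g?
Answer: -591073/344040 ≈ -1.7180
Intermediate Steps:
u(v, H) = 18*v (u(v, H) = 9*(v + v) = 9*(2*v) = 18*v)
s = -50 (s = 4 - 18*3 = 4 - 1*54 = 4 - 54 = -50)
C(r) = 3 + r (C(r) = -3 + (r - 1*(-6)) = -3 + (r + 6) = -3 + (6 + r) = 3 + r)
(d(-4, -1 - 1)*(-26) + 85)/C(s) - 26283/(-21960) = ((-1 - 1)*(-26) + 85)/(3 - 50) - 26283/(-21960) = (-2*(-26) + 85)/(-47) - 26283*(-1/21960) = (52 + 85)*(-1/47) + 8761/7320 = 137*(-1/47) + 8761/7320 = -137/47 + 8761/7320 = -591073/344040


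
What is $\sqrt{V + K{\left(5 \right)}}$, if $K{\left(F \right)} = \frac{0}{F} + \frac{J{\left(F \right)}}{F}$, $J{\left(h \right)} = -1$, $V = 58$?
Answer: $\frac{17 \sqrt{5}}{5} \approx 7.6026$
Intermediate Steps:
$K{\left(F \right)} = - \frac{1}{F}$ ($K{\left(F \right)} = \frac{0}{F} - \frac{1}{F} = 0 - \frac{1}{F} = - \frac{1}{F}$)
$\sqrt{V + K{\left(5 \right)}} = \sqrt{58 - \frac{1}{5}} = \sqrt{\frac{289}{5}} = \frac{17 \sqrt{5}}{5}$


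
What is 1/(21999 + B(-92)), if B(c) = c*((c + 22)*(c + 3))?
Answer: -1/551161 ≈ -1.8144e-6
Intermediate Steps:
B(c) = c*(3 + c)*(22 + c) (B(c) = c*((22 + c)*(3 + c)) = c*((3 + c)*(22 + c)) = c*(3 + c)*(22 + c))
1/(21999 + B(-92)) = 1/(21999 - 92*(66 + (-92)² + 25*(-92))) = 1/(21999 - 92*(66 + 8464 - 2300)) = 1/(21999 - 92*6230) = 1/(21999 - 573160) = 1/(-551161) = -1/551161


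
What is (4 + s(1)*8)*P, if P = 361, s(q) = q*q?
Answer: 4332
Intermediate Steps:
s(q) = q²
(4 + s(1)*8)*P = (4 + 1²*8)*361 = (4 + 1*8)*361 = (4 + 8)*361 = 12*361 = 4332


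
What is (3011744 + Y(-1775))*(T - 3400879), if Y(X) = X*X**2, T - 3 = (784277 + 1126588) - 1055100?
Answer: 14225510138482041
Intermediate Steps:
T = 855768 (T = 3 + ((784277 + 1126588) - 1055100) = 3 + (1910865 - 1055100) = 3 + 855765 = 855768)
Y(X) = X**3
(3011744 + Y(-1775))*(T - 3400879) = (3011744 + (-1775)**3)*(855768 - 3400879) = (3011744 - 5592359375)*(-2545111) = -5589347631*(-2545111) = 14225510138482041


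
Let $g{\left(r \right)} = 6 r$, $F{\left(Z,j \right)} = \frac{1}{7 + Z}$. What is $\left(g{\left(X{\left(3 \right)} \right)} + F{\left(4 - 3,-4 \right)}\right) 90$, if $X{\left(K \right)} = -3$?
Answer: $- \frac{6435}{4} \approx -1608.8$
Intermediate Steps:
$\left(g{\left(X{\left(3 \right)} \right)} + F{\left(4 - 3,-4 \right)}\right) 90 = \left(6 \left(-3\right) + \frac{1}{7 + \left(4 - 3\right)}\right) 90 = \left(-18 + \frac{1}{7 + 1}\right) 90 = \left(-18 + \frac{1}{8}\right) 90 = \left(- \frac{143}{8}\right) 90 = - \frac{6435}{4}$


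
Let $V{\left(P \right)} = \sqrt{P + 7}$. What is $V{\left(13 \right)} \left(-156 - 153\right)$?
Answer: $- 618 \sqrt{5} \approx -1381.9$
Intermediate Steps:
$V{\left(P \right)} = \sqrt{7 + P}$
$V{\left(13 \right)} \left(-156 - 153\right) = \sqrt{7 + 13} \left(-156 - 153\right) = \sqrt{20} \left(-309\right) = 2 \sqrt{5} \left(-309\right) = - 618 \sqrt{5}$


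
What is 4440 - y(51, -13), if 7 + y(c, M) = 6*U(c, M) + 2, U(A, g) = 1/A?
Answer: 75563/17 ≈ 4444.9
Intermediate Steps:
U(A, g) = 1/A
y(c, M) = -5 + 6/c (y(c, M) = -7 + (6/c + 2) = -7 + (2 + 6/c) = -5 + 6/c)
4440 - y(51, -13) = 4440 - (-5 + 6/51) = 4440 - (-5 + 6*(1/51)) = 4440 - (-5 + 2/17) = 4440 - 1*(-83/17) = 4440 + 83/17 = 75563/17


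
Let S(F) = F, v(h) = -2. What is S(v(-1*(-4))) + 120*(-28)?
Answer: -3362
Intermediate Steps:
S(v(-1*(-4))) + 120*(-28) = -2 + 120*(-28) = -2 - 3360 = -3362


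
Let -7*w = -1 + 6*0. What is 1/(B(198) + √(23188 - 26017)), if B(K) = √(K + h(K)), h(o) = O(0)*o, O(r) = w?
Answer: 7/(12*√77 + 7*I*√2829) ≈ 0.0049235 - 0.017409*I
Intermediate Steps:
w = ⅐ (w = -(-1 + 6*0)/7 = -(-1 + 0)/7 = -⅐*(-1) = ⅐ ≈ 0.14286)
O(r) = ⅐
h(o) = o/7
B(K) = 2*√14*√K/7 (B(K) = √(K + K/7) = √(8*K/7) = 2*√14*√K/7)
1/(B(198) + √(23188 - 26017)) = 1/(2*√14*√198/7 + √(23188 - 26017)) = 1/(2*√14*(3*√22)/7 + √(-2829)) = 1/(12*√77/7 + I*√2829)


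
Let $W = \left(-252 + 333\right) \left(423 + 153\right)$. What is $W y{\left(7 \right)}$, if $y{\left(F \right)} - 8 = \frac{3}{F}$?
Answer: $\frac{2752704}{7} \approx 3.9324 \cdot 10^{5}$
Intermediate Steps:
$y{\left(F \right)} = 8 + \frac{3}{F}$
$W = 46656$ ($W = 81 \cdot 576 = 46656$)
$W y{\left(7 \right)} = 46656 \left(8 + \frac{3}{7}\right) = 46656 \cdot \frac{59}{7} = \frac{2752704}{7}$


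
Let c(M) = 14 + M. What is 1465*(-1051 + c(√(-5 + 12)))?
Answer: -1519205 + 1465*√7 ≈ -1.5153e+6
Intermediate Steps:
1465*(-1051 + c(√(-5 + 12))) = 1465*(-1051 + (14 + √(-5 + 12))) = 1465*(-1051 + (14 + √7)) = 1465*(-1037 + √7) = -1519205 + 1465*√7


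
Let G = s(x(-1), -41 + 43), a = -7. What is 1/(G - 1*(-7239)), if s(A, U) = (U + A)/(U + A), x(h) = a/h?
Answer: 1/7240 ≈ 0.00013812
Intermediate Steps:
x(h) = -7/h
s(A, U) = 1 (s(A, U) = (A + U)/(A + U) = 1)
G = 1
1/(G - 1*(-7239)) = 1/(1 - 1*(-7239)) = 1/(1 + 7239) = 1/7240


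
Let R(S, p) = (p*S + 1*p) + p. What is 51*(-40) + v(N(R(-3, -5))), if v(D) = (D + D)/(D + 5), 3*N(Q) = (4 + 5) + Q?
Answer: -59132/29 ≈ -2039.0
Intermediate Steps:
R(S, p) = 2*p + S*p (R(S, p) = (S*p + p) + p = (p + S*p) + p = 2*p + S*p)
N(Q) = 3 + Q/3 (N(Q) = ((4 + 5) + Q)/3 = (9 + Q)/3 = 3 + Q/3)
v(D) = 2*D/(5 + D) (v(D) = (2*D)/(5 + D) = 2*D/(5 + D))
51*(-40) + v(N(R(-3, -5))) = 51*(-40) + 2*(3 + (-5*(2 - 3))/3)/(5 + (3 + (-5*(2 - 3))/3)) = -2040 + 2*(3 + (-5*(-1))/3)/(5 + (3 + (-5*(-1))/3)) = -2040 + 2*(3 + (⅓)*5)/(5 + (3 + (⅓)*5)) = -2040 + 2*(3 + 5/3)/(5 + (3 + 5/3)) = -2040 + 2*(14/3)/(5 + 14/3) = -2040 + 2*(14/3)/(29/3) = -2040 + 2*(14/3)*(3/29) = -2040 + 28/29 = -59132/29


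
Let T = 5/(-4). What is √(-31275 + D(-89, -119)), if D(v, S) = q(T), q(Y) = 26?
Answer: I*√31249 ≈ 176.77*I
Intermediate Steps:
T = -5/4 (T = 5*(-¼) = -5/4 ≈ -1.2500)
D(v, S) = 26
√(-31275 + D(-89, -119)) = √(-31275 + 26) = √(-31249) = I*√31249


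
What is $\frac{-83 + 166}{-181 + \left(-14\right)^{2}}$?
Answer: $\frac{83}{15} \approx 5.5333$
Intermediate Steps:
$\frac{-83 + 166}{-181 + \left(-14\right)^{2}} = \frac{83}{-181 + 196} = \frac{83}{15}$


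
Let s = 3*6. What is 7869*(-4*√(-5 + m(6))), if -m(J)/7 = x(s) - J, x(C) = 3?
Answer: -125904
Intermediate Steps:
s = 18
m(J) = -21 + 7*J (m(J) = -7*(3 - J) = -21 + 7*J)
7869*(-4*√(-5 + m(6))) = 7869*(-4*√(-5 + (-21 + 7*6))) = 7869*(-4*√(-5 + (-21 + 42))) = 7869*(-4*√(-5 + 21)) = 7869*(-4*√16) = 7869*(-4*4) = 7869*(-16) = -125904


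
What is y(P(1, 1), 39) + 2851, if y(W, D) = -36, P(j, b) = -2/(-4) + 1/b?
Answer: 2815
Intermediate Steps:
P(j, b) = ½ + 1/b (P(j, b) = -2*(-¼) + 1/b = ½ + 1/b)
y(P(1, 1), 39) + 2851 = -36 + 2851 = 2815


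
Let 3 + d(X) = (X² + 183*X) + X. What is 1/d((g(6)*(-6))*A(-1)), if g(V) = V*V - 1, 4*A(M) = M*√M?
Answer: -14716/538288323 - 51520*I/538288323 ≈ -2.7339e-5 - 9.5711e-5*I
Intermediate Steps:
A(M) = M^(3/2)/4 (A(M) = (M*√M)/4 = M^(3/2)/4)
g(V) = -1 + V² (g(V) = V² - 1 = -1 + V²)
d(X) = -3 + X² + 184*X (d(X) = -3 + ((X² + 183*X) + X) = -3 + (X² + 184*X) = -3 + X² + 184*X)
1/d((g(6)*(-6))*A(-1)) = 1/(-3 + (((-1 + 6²)*(-6))*((-1)^(3/2)/4))² + 184*(((-1 + 6²)*(-6))*((-1)^(3/2)/4))) = 1/(-3 + (((-1 + 36)*(-6))*((-I)/4))² + 184*(((-1 + 36)*(-6))*((-I)/4))) = 1/(-3 + ((35*(-6))*(-I/4))² + 184*((35*(-6))*(-I/4))) = 1/(-3 + (-(-105)*I/2)² + 184*(-(-105)*I/2)) = 1/(-3 + (105*I/2)² + 184*(105*I/2)) = 1/(-3 - 11025/4 + 9660*I) = 1/(-11037/4 + 9660*I) = 16*(-11037/4 - 9660*I)/1614864969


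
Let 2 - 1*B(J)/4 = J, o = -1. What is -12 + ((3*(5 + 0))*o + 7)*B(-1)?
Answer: -108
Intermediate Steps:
B(J) = 8 - 4*J
-12 + ((3*(5 + 0))*o + 7)*B(-1) = -12 + ((3*(5 + 0))*(-1) + 7)*(8 - 4*(-1)) = -12 + ((3*5)*(-1) + 7)*(8 + 4) = -12 + (15*(-1) + 7)*12 = -12 + (-15 + 7)*12 = -12 - 8*12 = -12 - 96 = -108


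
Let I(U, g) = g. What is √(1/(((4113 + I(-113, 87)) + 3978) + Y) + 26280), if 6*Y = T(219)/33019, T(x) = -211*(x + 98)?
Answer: √68978548164939606439170/1620109405 ≈ 162.11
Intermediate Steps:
T(x) = -20678 - 211*x (T(x) = -211*(98 + x) = -20678 - 211*x)
Y = -66887/198114 (Y = ((-20678 - 211*219)/33019)/6 = ((-20678 - 46209)*(1/33019))/6 = (-66887*1/33019)/6 = (⅙)*(-66887/33019) = -66887/198114 ≈ -0.33762)
√(1/(((4113 + I(-113, 87)) + 3978) + Y) + 26280) = √(1/(((4113 + 87) + 3978) - 66887/198114) + 26280) = √(1/((4200 + 3978) - 66887/198114) + 26280) = √(1/(8178 - 66887/198114) + 26280) = √(1/(1620109405/198114) + 26280) = √(198114/1620109405 + 26280) = √(42576475361514/1620109405) = √68978548164939606439170/1620109405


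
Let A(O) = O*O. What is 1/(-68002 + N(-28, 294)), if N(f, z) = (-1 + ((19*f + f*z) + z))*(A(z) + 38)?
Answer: -1/732589256 ≈ -1.3650e-9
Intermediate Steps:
A(O) = O²
N(f, z) = (38 + z²)*(-1 + z + 19*f + f*z) (N(f, z) = (-1 + ((19*f + f*z) + z))*(z² + 38) = (-1 + (z + 19*f + f*z))*(38 + z²) = (-1 + z + 19*f + f*z)*(38 + z²) = (38 + z²)*(-1 + z + 19*f + f*z))
1/(-68002 + N(-28, 294)) = 1/(-68002 + (-38 + 294³ - 1*294² + 38*294 + 722*(-28) - 28*294³ + 19*(-28)*294² + 38*(-28)*294)) = 1/(-68002 + (-38 + 25412184 - 1*86436 + 11172 - 20216 - 28*25412184 + 19*(-28)*86436 - 312816)) = 1/(-68002 + (-38 + 25412184 - 86436 + 11172 - 20216 - 711541152 - 45983952 - 312816)) = 1/(-68002 - 732521254) = 1/(-732589256) = -1/732589256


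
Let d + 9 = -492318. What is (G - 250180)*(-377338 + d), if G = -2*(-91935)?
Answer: 57667486150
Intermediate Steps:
d = -492327 (d = -9 - 492318 = -492327)
G = 183870
(G - 250180)*(-377338 + d) = (183870 - 250180)*(-377338 - 492327) = -66310*(-869665) = 57667486150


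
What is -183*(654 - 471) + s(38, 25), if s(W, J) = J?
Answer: -33464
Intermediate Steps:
-183*(654 - 471) + s(38, 25) = -183*(654 - 471) + 25 = -183*183 + 25 = -33489 + 25 = -33464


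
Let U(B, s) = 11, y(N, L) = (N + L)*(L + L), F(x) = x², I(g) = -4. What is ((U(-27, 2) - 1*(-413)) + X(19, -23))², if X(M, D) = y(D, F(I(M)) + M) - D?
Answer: 1656369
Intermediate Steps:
y(N, L) = 2*L*(L + N) (y(N, L) = (L + N)*(2*L) = 2*L*(L + N))
X(M, D) = -D + 2*(16 + M)*(16 + D + M) (X(M, D) = 2*((-4)² + M)*(((-4)² + M) + D) - D = 2*(16 + M)*((16 + M) + D) - D = 2*(16 + M)*(16 + D + M) - D = -D + 2*(16 + M)*(16 + D + M))
((U(-27, 2) - 1*(-413)) + X(19, -23))² = ((11 - 1*(-413)) + (-1*(-23) + 2*(16 + 19)*(16 - 23 + 19)))² = ((11 + 413) + (23 + 2*35*12))² = (424 + (23 + 840))² = (424 + 863)² = 1287² = 1656369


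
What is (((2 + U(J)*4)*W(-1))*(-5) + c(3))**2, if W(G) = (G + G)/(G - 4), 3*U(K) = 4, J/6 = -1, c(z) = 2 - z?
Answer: 2209/9 ≈ 245.44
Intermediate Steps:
J = -6 (J = 6*(-1) = -6)
U(K) = 4/3 (U(K) = (1/3)*4 = 4/3)
W(G) = 2*G/(-4 + G) (W(G) = (2*G)/(-4 + G) = 2*G/(-4 + G))
(((2 + U(J)*4)*W(-1))*(-5) + c(3))**2 = (((2 + (4/3)*4)*(2*(-1)/(-4 - 1)))*(-5) + (2 - 1*3))**2 = (((2 + 16/3)*(2*(-1)/(-5)))*(-5) + (2 - 3))**2 = ((22*(2*(-1)*(-1/5))/3)*(-5) - 1)**2 = (((22/3)*(2/5))*(-5) - 1)**2 = ((44/15)*(-5) - 1)**2 = (-44/3 - 1)**2 = (-47/3)**2 = 2209/9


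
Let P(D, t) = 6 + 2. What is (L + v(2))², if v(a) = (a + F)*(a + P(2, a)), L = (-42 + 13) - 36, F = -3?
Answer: 5625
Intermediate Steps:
P(D, t) = 8
L = -65 (L = -29 - 36 = -65)
v(a) = (-3 + a)*(8 + a) (v(a) = (a - 3)*(a + 8) = (-3 + a)*(8 + a))
(L + v(2))² = (-65 + (-24 + 2² + 5*2))² = (-65 + (-24 + 4 + 10))² = (-65 - 10)² = (-75)² = 5625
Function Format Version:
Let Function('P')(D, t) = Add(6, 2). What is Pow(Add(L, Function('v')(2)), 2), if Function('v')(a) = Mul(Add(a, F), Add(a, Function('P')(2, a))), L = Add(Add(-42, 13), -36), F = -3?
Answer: 5625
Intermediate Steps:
Function('P')(D, t) = 8
L = -65 (L = Add(-29, -36) = -65)
Function('v')(a) = Mul(Add(-3, a), Add(8, a)) (Function('v')(a) = Mul(Add(a, -3), Add(a, 8)) = Mul(Add(-3, a), Add(8, a)))
Pow(Add(L, Function('v')(2)), 2) = Pow(Add(-65, Add(-24, Pow(2, 2), Mul(5, 2))), 2) = Pow(Add(-65, Add(-24, 4, 10)), 2) = Pow(Add(-65, -10), 2) = Pow(-75, 2) = 5625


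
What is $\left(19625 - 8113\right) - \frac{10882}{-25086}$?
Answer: $\frac{144400457}{12543} \approx 11512.0$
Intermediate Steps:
$\left(19625 - 8113\right) - \frac{10882}{-25086} = 11512 - - \frac{5441}{12543} = 11512 + \frac{5441}{12543} = \frac{144400457}{12543}$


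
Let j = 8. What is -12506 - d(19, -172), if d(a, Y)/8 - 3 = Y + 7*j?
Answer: -11602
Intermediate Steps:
d(a, Y) = 472 + 8*Y (d(a, Y) = 24 + 8*(Y + 7*8) = 24 + 8*(Y + 56) = 24 + 8*(56 + Y) = 24 + (448 + 8*Y) = 472 + 8*Y)
-12506 - d(19, -172) = -12506 - (472 + 8*(-172)) = -12506 - (472 - 1376) = -12506 - 1*(-904) = -12506 + 904 = -11602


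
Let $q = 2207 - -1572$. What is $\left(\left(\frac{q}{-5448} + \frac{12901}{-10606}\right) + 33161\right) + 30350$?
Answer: $\frac{1834824859823}{28890744} \approx 63509.0$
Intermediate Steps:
$q = 3779$ ($q = 2207 + 1572 = 3779$)
$\left(\left(\frac{q}{-5448} + \frac{12901}{-10606}\right) + 33161\right) + 30350 = \left(\left(\frac{3779}{-5448} + \frac{12901}{-10606}\right) + 33161\right) + 30350 = \left(\left(3779 \left(- \frac{1}{5448}\right) + 12901 \left(- \frac{1}{10606}\right)\right) + 33161\right) + 30350 = \left(\left(- \frac{3779}{5448} - \frac{12901}{10606}\right) + 33161\right) + 30350 = \left(- \frac{55182361}{28890744} + 33161\right) + 30350 = \frac{957990779423}{28890744} + 30350 = \frac{1834824859823}{28890744}$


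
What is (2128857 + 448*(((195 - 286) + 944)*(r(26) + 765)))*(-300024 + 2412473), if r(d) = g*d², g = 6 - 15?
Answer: -4289317299138471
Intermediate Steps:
g = -9
r(d) = -9*d²
(2128857 + 448*(((195 - 286) + 944)*(r(26) + 765)))*(-300024 + 2412473) = (2128857 + 448*(((195 - 286) + 944)*(-9*26² + 765)))*(-300024 + 2412473) = (2128857 + 448*((-91 + 944)*(-9*676 + 765)))*2112449 = (2128857 + 448*(853*(-6084 + 765)))*2112449 = (2128857 + 448*(853*(-5319)))*2112449 = (2128857 + 448*(-4537107))*2112449 = (2128857 - 2032623936)*2112449 = -2030495079*2112449 = -4289317299138471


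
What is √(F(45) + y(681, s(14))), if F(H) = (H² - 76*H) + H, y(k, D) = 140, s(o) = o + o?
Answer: 11*I*√10 ≈ 34.785*I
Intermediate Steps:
s(o) = 2*o
F(H) = H² - 75*H
√(F(45) + y(681, s(14))) = √(45*(-75 + 45) + 140) = √(45*(-30) + 140) = √(-1350 + 140) = √(-1210) = 11*I*√10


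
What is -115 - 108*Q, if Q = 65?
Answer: -7135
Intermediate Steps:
-115 - 108*Q = -115 - 108*65 = -115 - 7020 = -7135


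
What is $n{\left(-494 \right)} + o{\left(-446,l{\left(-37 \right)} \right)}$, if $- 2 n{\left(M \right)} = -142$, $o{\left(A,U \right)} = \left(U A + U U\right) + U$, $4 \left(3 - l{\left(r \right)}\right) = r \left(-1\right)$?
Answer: $\frac{46261}{16} \approx 2891.3$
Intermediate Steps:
$l{\left(r \right)} = 3 + \frac{r}{4}$ ($l{\left(r \right)} = 3 - \frac{r \left(-1\right)}{4} = 3 - \frac{\left(-1\right) r}{4} = 3 + \frac{r}{4}$)
$o{\left(A,U \right)} = U + U^{2} + A U$ ($o{\left(A,U \right)} = \left(A U + U^{2}\right) + U = \left(U^{2} + A U\right) + U = U + U^{2} + A U$)
$n{\left(M \right)} = 71$ ($n{\left(M \right)} = \left(- \frac{1}{2}\right) \left(-142\right) = 71$)
$n{\left(-494 \right)} + o{\left(-446,l{\left(-37 \right)} \right)} = 71 + \left(3 + \frac{1}{4} \left(-37\right)\right) \left(1 - 446 + \left(3 + \frac{1}{4} \left(-37\right)\right)\right) = 71 + \left(3 - \frac{37}{4}\right) \left(1 - 446 + \left(3 - \frac{37}{4}\right)\right) = 71 - \frac{25 \left(1 - 446 - \frac{25}{4}\right)}{4} = 71 - - \frac{45125}{16} = 71 + \frac{45125}{16} = \frac{46261}{16}$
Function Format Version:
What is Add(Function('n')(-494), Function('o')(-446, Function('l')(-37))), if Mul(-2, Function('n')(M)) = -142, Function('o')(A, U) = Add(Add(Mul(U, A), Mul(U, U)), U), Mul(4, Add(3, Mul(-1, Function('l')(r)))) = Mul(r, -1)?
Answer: Rational(46261, 16) ≈ 2891.3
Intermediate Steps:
Function('l')(r) = Add(3, Mul(Rational(1, 4), r)) (Function('l')(r) = Add(3, Mul(Rational(-1, 4), Mul(r, -1))) = Add(3, Mul(Rational(-1, 4), Mul(-1, r))) = Add(3, Mul(Rational(1, 4), r)))
Function('o')(A, U) = Add(U, Pow(U, 2), Mul(A, U)) (Function('o')(A, U) = Add(Add(Mul(A, U), Pow(U, 2)), U) = Add(Add(Pow(U, 2), Mul(A, U)), U) = Add(U, Pow(U, 2), Mul(A, U)))
Function('n')(M) = 71 (Function('n')(M) = Mul(Rational(-1, 2), -142) = 71)
Add(Function('n')(-494), Function('o')(-446, Function('l')(-37))) = Add(71, Mul(Add(3, Mul(Rational(1, 4), -37)), Add(1, -446, Add(3, Mul(Rational(1, 4), -37))))) = Add(71, Mul(Add(3, Rational(-37, 4)), Add(1, -446, Add(3, Rational(-37, 4))))) = Add(71, Mul(Rational(-25, 4), Add(1, -446, Rational(-25, 4)))) = Add(71, Mul(Rational(-25, 4), Rational(-1805, 4))) = Add(71, Rational(45125, 16)) = Rational(46261, 16)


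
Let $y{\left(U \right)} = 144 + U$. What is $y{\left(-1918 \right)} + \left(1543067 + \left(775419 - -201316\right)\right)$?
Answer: $2518028$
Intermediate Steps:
$y{\left(-1918 \right)} + \left(1543067 + \left(775419 - -201316\right)\right) = \left(144 - 1918\right) + \left(1543067 + \left(775419 - -201316\right)\right) = -1774 + \left(1543067 + \left(775419 + 201316\right)\right) = -1774 + \left(1543067 + 976735\right) = -1774 + 2519802 = 2518028$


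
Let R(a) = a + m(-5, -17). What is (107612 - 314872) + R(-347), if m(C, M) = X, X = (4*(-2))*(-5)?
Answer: -207567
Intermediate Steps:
X = 40 (X = -8*(-5) = 40)
m(C, M) = 40
R(a) = 40 + a (R(a) = a + 40 = 40 + a)
(107612 - 314872) + R(-347) = (107612 - 314872) + (40 - 347) = -207260 - 307 = -207567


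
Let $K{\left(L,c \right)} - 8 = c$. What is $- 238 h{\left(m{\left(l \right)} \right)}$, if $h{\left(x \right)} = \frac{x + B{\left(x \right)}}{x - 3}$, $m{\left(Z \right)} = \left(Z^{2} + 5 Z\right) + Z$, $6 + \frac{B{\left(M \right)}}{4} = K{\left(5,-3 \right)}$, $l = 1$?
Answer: $- \frac{357}{2} \approx -178.5$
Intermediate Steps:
$K{\left(L,c \right)} = 8 + c$
$B{\left(M \right)} = -4$ ($B{\left(M \right)} = -24 + 4 \left(8 - 3\right) = -24 + 4 \cdot 5 = -24 + 20 = -4$)
$m{\left(Z \right)} = Z^{2} + 6 Z$
$h{\left(x \right)} = \frac{-4 + x}{-3 + x}$ ($h{\left(x \right)} = \frac{x - 4}{x - 3} = \frac{-4 + x}{-3 + x}$)
$- 238 h{\left(m{\left(l \right)} \right)} = - 238 \frac{-4 + 1 \left(6 + 1\right)}{-3 + 1 \left(6 + 1\right)} = - 238 \frac{-4 + 1 \cdot 7}{-3 + 1 \cdot 7} = - 238 \frac{-4 + 7}{-3 + 7} = - 238 \cdot \frac{1}{4} \cdot 3 = - \frac{238 \cdot 3}{4} = \left(-1\right) \frac{357}{2} = - \frac{357}{2}$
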